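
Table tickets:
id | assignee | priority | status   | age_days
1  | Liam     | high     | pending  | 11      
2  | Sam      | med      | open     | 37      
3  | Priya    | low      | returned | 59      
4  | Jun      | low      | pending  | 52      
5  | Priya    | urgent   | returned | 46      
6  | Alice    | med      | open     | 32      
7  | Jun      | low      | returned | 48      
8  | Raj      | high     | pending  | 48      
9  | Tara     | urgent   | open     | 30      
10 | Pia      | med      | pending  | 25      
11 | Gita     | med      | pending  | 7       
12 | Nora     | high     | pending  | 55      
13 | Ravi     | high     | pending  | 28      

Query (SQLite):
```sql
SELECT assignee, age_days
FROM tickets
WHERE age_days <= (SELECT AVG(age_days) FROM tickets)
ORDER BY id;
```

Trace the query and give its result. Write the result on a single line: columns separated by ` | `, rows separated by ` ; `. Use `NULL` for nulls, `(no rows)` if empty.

Liam | 11 ; Alice | 32 ; Tara | 30 ; Pia | 25 ; Gita | 7 ; Ravi | 28

Scalar subquery: AVG(age_days) over all tickets rows = 36.769231 (≈; comparison uses full precision).
Keep rows where age_days <= that value.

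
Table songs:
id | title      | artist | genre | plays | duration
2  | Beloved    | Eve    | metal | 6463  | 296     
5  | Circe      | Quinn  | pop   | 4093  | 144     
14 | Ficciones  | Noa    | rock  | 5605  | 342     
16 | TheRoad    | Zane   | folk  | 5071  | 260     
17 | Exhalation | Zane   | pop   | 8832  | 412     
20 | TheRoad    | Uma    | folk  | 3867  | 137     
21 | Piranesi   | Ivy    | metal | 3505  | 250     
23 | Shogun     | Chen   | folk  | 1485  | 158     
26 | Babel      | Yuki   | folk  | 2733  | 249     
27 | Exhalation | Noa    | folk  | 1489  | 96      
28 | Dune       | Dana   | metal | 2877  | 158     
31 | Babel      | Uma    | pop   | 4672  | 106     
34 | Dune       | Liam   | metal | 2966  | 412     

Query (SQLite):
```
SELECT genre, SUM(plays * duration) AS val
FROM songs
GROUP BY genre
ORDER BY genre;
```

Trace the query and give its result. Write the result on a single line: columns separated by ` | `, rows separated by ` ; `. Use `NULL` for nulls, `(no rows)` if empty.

For each row compute plays * duration.
Group by genre; take SUM of the expression per group.
  folk: ids {16, 20, 23, 26, 27} → SUM(plays * duration)=2906330
  metal: ids {2, 21, 28, 34} → SUM(plays * duration)=4465856
  pop: ids {5, 17, 31} → SUM(plays * duration)=4723408
  rock: ids {14} → SUM(plays * duration)=1916910

folk | 2906330 ; metal | 4465856 ; pop | 4723408 ; rock | 1916910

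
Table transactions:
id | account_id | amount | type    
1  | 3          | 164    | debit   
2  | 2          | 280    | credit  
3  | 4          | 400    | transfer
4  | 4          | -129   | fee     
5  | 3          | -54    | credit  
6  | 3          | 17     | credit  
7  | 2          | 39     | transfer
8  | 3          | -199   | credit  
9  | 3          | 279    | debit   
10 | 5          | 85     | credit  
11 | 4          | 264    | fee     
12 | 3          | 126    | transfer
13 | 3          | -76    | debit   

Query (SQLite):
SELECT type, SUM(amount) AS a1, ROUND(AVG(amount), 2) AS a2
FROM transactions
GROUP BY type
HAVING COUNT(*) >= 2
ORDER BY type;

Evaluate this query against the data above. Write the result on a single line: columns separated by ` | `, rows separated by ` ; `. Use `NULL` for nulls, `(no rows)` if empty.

credit | 129 | 25.8 ; debit | 367 | 122.33 ; fee | 135 | 67.5 ; transfer | 565 | 188.33

Group transactions by type.
Per group compute: SUM(amount), ROUND(AVG(amount), 2).
HAVING: drop groups with fewer than 2 rows.
  credit: ids {2, 5, 6, 8, 10} → SUM(amount)=129, ROUND(AVG(amount), 2)=25.8
  debit: ids {1, 9, 13} → SUM(amount)=367, ROUND(AVG(amount), 2)=122.33
  fee: ids {4, 11} → SUM(amount)=135, ROUND(AVG(amount), 2)=67.5
  transfer: ids {3, 7, 12} → SUM(amount)=565, ROUND(AVG(amount), 2)=188.33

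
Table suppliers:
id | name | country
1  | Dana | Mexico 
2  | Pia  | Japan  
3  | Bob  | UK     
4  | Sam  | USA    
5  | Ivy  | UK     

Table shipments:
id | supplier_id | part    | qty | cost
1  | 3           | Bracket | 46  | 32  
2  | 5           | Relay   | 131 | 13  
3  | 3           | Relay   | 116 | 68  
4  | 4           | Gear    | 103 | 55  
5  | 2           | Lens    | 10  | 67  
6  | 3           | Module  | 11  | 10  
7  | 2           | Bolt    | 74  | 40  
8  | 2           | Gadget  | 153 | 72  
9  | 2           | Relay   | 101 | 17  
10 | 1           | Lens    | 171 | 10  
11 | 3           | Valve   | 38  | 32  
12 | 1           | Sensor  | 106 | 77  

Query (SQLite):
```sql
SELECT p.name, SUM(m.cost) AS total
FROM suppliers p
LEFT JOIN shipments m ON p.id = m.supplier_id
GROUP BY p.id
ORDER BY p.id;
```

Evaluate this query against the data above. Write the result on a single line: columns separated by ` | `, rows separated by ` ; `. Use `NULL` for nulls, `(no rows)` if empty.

Dana | 87 ; Pia | 196 ; Bob | 142 ; Sam | 55 ; Ivy | 13

LEFT JOIN keeps every suppliers row; unmatched ones get NULL for shipments columns.
Group by suppliers.id and compute SUM(m.cost). SUM over an all-NULL group is NULL.
  1: ids {10, 12} → SUM(m.cost)=87
  2: ids {5, 7, 8, 9} → SUM(m.cost)=196
  3: ids {1, 3, 6, 11} → SUM(m.cost)=142
  4: ids {4} → SUM(m.cost)=55
  5: ids {2} → SUM(m.cost)=13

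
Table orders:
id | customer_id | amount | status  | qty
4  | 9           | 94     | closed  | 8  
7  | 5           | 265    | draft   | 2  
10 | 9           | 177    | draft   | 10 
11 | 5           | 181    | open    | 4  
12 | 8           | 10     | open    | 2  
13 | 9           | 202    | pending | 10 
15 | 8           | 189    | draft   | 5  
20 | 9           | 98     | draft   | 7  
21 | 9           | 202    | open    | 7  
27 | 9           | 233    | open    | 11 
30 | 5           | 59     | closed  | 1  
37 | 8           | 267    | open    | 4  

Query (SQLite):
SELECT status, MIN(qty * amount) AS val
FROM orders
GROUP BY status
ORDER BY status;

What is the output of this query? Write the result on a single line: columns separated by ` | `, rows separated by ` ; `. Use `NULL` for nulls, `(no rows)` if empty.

closed | 59 ; draft | 530 ; open | 20 ; pending | 2020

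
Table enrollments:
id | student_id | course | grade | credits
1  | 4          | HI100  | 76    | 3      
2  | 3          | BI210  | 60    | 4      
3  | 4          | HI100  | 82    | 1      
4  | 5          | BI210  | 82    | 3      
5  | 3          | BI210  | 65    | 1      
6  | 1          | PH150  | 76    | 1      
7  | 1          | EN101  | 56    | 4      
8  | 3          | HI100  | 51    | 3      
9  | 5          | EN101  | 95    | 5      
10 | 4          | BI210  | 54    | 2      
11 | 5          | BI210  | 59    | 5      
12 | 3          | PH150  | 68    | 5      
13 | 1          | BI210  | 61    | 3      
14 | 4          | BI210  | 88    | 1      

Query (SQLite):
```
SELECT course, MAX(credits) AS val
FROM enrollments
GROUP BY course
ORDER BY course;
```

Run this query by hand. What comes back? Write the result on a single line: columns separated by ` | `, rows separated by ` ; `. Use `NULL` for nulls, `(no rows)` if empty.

BI210 | 5 ; EN101 | 5 ; HI100 | 3 ; PH150 | 5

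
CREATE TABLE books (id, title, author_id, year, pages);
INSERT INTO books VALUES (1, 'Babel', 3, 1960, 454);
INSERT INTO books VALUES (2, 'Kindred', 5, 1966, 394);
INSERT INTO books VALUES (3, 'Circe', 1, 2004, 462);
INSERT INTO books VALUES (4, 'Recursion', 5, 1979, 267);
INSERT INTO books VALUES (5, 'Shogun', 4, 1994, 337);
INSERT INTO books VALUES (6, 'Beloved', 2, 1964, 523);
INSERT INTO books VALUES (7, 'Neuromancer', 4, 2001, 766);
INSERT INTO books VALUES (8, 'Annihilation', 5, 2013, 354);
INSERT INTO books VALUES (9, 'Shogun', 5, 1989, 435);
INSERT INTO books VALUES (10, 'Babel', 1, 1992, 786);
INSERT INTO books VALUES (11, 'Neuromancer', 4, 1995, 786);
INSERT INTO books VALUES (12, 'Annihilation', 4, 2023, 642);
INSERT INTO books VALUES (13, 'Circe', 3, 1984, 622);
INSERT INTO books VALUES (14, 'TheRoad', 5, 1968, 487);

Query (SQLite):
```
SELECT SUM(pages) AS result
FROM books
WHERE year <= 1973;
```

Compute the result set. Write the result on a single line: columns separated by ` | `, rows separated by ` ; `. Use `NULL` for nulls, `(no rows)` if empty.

1858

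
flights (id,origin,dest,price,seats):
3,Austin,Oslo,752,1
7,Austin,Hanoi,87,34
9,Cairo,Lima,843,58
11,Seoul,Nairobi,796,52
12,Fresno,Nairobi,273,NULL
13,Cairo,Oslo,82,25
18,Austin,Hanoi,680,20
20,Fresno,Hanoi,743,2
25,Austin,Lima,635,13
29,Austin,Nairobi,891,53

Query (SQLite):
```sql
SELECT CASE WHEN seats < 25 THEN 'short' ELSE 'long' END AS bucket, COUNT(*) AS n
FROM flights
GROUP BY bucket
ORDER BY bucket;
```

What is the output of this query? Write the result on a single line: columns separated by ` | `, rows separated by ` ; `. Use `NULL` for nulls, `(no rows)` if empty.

Bucket rows by seats < 25 → 'short' else 'long'; count each bucket.
NULL < 25 is unknown, so NULL seats falls into ELSE → 'long'.

long | 6 ; short | 4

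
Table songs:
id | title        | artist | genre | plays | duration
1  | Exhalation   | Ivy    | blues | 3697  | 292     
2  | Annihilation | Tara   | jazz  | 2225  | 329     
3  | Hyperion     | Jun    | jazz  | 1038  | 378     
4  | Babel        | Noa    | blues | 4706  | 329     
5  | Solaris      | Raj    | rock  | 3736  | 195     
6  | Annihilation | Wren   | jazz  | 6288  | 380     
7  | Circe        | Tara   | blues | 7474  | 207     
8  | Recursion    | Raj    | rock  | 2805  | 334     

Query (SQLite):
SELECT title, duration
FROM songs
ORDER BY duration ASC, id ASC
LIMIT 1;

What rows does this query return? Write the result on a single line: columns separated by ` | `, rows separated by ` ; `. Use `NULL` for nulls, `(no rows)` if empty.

Solaris | 195

Sort by duration asc, tiebreak id asc: (195, id=5), (207, id=7), (292, id=1), (329, id=2) …. Take first 1.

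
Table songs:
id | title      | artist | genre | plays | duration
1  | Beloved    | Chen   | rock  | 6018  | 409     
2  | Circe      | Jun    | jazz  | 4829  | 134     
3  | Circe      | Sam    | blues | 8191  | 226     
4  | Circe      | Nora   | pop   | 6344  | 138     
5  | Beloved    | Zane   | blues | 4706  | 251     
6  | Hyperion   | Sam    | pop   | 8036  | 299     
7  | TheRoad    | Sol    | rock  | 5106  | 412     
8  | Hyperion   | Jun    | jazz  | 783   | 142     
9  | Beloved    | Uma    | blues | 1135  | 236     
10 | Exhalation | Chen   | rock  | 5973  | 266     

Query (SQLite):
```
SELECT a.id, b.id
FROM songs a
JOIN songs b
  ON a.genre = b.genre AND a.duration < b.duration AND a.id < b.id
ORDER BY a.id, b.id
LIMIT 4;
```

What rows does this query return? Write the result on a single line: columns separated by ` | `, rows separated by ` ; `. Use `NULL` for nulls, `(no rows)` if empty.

1 | 7 ; 2 | 8 ; 3 | 5 ; 3 | 9

Pairs (a,b) with same genre, a.duration < b.duration, a.id < b.id.
genre groups: blues:{3,5,9} jazz:{2,8} pop:{4,6} rock:{1,7,10}
Ordered by (a.id, b.id); first 4.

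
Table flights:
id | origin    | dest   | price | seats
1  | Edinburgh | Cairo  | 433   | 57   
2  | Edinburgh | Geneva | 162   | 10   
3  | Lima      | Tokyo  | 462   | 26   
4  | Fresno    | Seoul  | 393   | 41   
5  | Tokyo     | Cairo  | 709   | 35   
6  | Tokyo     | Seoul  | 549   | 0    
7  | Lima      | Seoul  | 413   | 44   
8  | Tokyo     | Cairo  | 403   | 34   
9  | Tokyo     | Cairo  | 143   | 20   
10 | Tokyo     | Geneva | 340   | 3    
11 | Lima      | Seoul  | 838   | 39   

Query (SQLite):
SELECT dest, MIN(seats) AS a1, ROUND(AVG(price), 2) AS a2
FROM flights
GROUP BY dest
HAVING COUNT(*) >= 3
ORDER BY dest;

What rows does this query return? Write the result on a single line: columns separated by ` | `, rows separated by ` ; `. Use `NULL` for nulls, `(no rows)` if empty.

Cairo | 20 | 422 ; Seoul | 0 | 548.25

Group flights by dest.
Per group compute: MIN(seats), ROUND(AVG(price), 2).
HAVING: drop groups with fewer than 3 rows.
  Cairo: ids {1, 5, 8, 9} → MIN(seats)=20, ROUND(AVG(price), 2)=422
  Geneva: ids {2, 10} → MIN(seats)=3, ROUND(AVG(price), 2)=251
  Seoul: ids {4, 6, 7, 11} → MIN(seats)=0, ROUND(AVG(price), 2)=548.25
  Tokyo: ids {3} → MIN(seats)=26, ROUND(AVG(price), 2)=462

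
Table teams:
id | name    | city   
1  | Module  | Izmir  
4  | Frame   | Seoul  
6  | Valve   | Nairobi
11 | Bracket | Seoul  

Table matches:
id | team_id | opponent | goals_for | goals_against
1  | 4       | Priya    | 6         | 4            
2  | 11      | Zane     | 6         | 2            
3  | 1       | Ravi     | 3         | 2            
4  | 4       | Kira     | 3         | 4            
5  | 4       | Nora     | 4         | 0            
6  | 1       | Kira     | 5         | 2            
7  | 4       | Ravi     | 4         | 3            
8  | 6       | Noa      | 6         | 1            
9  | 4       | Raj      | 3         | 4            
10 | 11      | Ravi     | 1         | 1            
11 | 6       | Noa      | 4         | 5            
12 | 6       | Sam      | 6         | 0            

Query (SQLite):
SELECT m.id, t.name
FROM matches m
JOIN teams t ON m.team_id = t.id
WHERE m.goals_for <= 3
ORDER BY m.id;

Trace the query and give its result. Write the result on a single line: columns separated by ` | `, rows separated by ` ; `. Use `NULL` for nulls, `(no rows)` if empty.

3 | Module ; 4 | Frame ; 9 | Frame ; 10 | Bracket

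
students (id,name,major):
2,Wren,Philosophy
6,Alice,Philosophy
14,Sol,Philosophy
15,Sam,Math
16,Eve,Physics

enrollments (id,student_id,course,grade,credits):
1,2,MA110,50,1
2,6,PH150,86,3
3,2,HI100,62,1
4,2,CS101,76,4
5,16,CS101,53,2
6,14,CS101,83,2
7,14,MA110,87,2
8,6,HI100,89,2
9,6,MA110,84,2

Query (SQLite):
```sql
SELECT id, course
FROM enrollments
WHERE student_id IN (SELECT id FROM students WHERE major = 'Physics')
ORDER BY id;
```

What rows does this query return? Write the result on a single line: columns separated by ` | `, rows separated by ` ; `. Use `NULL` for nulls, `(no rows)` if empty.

Inner query: students.id where major = 'Physics'.
Outer: keep enrollments rows whose student_id is in that set.
Inner query → {16}

5 | CS101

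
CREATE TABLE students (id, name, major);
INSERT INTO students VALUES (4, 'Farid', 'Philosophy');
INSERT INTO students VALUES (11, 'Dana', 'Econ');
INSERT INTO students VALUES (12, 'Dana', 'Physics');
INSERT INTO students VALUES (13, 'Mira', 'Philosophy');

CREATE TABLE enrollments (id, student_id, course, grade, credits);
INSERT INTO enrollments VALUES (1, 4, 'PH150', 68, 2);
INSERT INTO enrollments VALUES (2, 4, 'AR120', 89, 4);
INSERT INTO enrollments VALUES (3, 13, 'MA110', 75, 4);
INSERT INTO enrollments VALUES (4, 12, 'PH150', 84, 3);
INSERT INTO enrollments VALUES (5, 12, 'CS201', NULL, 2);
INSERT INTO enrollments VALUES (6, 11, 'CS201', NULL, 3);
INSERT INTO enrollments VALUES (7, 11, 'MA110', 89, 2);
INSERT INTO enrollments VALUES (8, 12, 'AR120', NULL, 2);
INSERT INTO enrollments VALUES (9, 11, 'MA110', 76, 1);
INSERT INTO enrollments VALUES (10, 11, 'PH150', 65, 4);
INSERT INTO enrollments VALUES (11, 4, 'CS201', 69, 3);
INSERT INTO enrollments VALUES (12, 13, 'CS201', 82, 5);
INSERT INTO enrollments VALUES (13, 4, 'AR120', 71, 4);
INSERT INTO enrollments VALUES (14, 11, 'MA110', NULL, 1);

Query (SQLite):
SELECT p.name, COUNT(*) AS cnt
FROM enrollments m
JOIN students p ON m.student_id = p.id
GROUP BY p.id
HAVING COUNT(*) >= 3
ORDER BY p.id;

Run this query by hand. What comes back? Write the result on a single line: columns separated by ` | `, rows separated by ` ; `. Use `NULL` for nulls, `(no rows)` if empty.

Farid | 4 ; Dana | 5 ; Dana | 3

Join each enrollments row to its students via student_id.
Group joined rows by students.id; compute COUNT(*) per group.
HAVING: keep groups with count ≥ 3.
  4: ids {1, 2, 11, 13} → COUNT(*)=4
  11: ids {6, 7, 9, 10, 14} → COUNT(*)=5
  12: ids {4, 5, 8} → COUNT(*)=3
  13: ids {3, 12} → COUNT(*)=2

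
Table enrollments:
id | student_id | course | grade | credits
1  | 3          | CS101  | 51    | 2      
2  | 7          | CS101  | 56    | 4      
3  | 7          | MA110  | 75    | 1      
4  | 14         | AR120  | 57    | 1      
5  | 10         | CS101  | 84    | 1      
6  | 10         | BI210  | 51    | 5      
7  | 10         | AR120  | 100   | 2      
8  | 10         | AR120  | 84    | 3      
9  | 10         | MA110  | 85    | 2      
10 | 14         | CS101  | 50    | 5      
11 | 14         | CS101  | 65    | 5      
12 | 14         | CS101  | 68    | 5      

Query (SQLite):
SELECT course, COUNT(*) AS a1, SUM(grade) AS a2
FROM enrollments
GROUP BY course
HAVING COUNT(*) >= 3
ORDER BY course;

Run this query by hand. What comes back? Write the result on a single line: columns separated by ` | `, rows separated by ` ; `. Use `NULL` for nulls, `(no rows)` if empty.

AR120 | 3 | 241 ; CS101 | 6 | 374

Group enrollments by course.
Per group compute: COUNT(*), SUM(grade).
HAVING: drop groups with fewer than 3 rows.
  AR120: ids {4, 7, 8} → COUNT(*)=3, SUM(grade)=241
  BI210: ids {6} → COUNT(*)=1, SUM(grade)=51
  CS101: ids {1, 2, 5, 10, 11, 12} → COUNT(*)=6, SUM(grade)=374
  MA110: ids {3, 9} → COUNT(*)=2, SUM(grade)=160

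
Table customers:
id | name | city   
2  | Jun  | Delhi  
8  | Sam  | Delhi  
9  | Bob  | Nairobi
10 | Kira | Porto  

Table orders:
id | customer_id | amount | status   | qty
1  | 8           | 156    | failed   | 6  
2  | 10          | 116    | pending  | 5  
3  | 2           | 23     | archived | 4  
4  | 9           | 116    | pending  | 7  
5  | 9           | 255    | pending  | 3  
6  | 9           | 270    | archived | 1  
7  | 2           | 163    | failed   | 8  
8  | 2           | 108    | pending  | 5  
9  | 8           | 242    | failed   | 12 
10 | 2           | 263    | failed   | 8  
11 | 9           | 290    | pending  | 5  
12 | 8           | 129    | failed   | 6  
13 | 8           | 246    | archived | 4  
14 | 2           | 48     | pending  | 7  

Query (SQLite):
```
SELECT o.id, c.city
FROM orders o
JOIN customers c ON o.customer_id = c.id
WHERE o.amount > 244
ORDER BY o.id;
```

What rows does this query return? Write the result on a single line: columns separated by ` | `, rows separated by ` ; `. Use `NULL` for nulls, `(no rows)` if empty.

5 | Nairobi ; 6 | Nairobi ; 10 | Delhi ; 11 | Nairobi ; 13 | Delhi

Each orders row matches the customers row where customer_id = customers.id.
Then keep rows with o.amount > 244.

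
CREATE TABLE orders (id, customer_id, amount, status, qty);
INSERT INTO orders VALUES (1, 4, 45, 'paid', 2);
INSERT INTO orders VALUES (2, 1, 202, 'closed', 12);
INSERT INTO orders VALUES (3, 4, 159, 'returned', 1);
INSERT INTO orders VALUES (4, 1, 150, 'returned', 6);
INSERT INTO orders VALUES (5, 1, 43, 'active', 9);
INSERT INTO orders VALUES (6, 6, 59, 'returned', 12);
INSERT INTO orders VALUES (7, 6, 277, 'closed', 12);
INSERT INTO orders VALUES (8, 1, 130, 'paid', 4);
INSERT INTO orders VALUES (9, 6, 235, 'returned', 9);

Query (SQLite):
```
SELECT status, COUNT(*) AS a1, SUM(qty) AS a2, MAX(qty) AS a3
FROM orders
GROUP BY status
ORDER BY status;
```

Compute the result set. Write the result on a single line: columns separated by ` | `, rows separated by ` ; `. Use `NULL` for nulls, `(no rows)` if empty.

Group orders by status.
Per group compute: COUNT(*), SUM(qty), MAX(qty).
  active: ids {5} → COUNT(*)=1, SUM(qty)=9, MAX(qty)=9
  closed: ids {2, 7} → COUNT(*)=2, SUM(qty)=24, MAX(qty)=12
  paid: ids {1, 8} → COUNT(*)=2, SUM(qty)=6, MAX(qty)=4
  returned: ids {3, 4, 6, 9} → COUNT(*)=4, SUM(qty)=28, MAX(qty)=12

active | 1 | 9 | 9 ; closed | 2 | 24 | 12 ; paid | 2 | 6 | 4 ; returned | 4 | 28 | 12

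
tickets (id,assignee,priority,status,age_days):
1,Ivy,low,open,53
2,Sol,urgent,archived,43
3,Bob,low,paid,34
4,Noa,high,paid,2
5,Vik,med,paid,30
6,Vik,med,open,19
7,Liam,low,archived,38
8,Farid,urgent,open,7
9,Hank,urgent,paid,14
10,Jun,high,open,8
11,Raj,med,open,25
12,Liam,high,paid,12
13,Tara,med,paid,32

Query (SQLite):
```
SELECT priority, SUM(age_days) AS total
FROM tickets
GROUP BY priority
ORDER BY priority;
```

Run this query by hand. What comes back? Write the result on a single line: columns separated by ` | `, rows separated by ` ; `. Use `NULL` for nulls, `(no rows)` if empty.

high | 22 ; low | 125 ; med | 106 ; urgent | 64

Partition tickets by priority; compute SUM(age_days) within each group.
  high: ids {4, 10, 12} → SUM(age_days)=22
  low: ids {1, 3, 7} → SUM(age_days)=125
  med: ids {5, 6, 11, 13} → SUM(age_days)=106
  urgent: ids {2, 8, 9} → SUM(age_days)=64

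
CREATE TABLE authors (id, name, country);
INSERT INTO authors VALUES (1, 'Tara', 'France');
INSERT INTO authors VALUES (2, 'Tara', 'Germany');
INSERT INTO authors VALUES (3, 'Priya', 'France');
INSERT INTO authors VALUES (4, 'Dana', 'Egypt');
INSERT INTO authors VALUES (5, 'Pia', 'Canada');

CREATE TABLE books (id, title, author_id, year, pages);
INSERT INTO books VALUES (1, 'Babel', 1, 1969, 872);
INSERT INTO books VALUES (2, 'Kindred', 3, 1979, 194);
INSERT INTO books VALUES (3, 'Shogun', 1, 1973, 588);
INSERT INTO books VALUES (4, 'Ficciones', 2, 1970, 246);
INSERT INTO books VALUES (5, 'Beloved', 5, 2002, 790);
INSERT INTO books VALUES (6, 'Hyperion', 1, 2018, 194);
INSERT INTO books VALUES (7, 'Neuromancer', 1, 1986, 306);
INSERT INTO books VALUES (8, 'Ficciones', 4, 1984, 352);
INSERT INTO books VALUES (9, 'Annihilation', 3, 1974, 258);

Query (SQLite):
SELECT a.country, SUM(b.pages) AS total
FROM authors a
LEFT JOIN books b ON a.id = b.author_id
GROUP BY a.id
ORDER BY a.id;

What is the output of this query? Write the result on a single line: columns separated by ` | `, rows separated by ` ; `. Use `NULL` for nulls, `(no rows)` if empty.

France | 1960 ; Germany | 246 ; France | 452 ; Egypt | 352 ; Canada | 790

LEFT JOIN keeps every authors row; unmatched ones get NULL for books columns.
Group by authors.id and compute SUM(b.pages). SUM over an all-NULL group is NULL.
  1: ids {1, 3, 6, 7} → SUM(b.pages)=1960
  2: ids {4} → SUM(b.pages)=246
  3: ids {2, 9} → SUM(b.pages)=452
  4: ids {8} → SUM(b.pages)=352
  5: ids {5} → SUM(b.pages)=790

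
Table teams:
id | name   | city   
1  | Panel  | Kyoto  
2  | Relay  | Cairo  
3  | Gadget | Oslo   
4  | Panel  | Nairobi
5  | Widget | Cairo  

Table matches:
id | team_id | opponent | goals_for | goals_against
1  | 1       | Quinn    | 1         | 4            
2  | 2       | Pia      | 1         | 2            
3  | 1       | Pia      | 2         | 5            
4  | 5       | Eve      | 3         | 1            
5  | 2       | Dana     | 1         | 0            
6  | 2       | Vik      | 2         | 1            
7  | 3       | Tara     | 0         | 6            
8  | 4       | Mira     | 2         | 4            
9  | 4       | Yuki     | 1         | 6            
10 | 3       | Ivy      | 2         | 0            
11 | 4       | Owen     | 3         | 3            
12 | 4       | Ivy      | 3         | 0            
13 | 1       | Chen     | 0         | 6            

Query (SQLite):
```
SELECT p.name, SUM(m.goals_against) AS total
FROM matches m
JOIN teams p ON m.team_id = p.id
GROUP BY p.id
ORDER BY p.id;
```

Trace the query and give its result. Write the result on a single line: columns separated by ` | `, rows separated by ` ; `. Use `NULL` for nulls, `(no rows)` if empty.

Panel | 15 ; Relay | 3 ; Gadget | 6 ; Panel | 13 ; Widget | 1

Join each matches row to its teams via team_id.
Group joined rows by teams.id; compute SUM(m.goals_against) per group.
  1: ids {1, 3, 13} → SUM(m.goals_against)=15
  2: ids {2, 5, 6} → SUM(m.goals_against)=3
  3: ids {7, 10} → SUM(m.goals_against)=6
  4: ids {8, 9, 11, 12} → SUM(m.goals_against)=13
  5: ids {4} → SUM(m.goals_against)=1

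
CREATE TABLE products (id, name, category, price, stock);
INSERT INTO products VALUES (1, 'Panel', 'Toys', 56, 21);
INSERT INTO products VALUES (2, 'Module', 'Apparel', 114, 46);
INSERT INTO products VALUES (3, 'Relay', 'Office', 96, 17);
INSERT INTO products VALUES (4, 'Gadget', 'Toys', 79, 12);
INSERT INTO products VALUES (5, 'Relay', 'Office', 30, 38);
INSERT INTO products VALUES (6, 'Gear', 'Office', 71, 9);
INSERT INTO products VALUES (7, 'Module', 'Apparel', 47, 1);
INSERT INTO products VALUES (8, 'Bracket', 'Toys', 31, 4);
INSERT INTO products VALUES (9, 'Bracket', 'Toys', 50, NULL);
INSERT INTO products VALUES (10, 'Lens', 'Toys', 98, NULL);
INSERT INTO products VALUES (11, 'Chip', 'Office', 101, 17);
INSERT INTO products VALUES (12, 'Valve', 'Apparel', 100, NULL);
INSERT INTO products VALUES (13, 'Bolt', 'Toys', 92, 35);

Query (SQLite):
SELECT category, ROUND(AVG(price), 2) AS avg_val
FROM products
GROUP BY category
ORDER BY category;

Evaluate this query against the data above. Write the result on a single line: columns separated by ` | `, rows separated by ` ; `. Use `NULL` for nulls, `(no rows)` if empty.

Partition products by category; compute ROUND(AVG(price), 2) within each group.
  Apparel: ids {2, 7, 12} → ROUND(AVG(price), 2)=87
  Office: ids {3, 5, 6, 11} → ROUND(AVG(price), 2)=74.5
  Toys: ids {1, 4, 8, 9, 10, 13} → ROUND(AVG(price), 2)=67.67

Apparel | 87 ; Office | 74.5 ; Toys | 67.67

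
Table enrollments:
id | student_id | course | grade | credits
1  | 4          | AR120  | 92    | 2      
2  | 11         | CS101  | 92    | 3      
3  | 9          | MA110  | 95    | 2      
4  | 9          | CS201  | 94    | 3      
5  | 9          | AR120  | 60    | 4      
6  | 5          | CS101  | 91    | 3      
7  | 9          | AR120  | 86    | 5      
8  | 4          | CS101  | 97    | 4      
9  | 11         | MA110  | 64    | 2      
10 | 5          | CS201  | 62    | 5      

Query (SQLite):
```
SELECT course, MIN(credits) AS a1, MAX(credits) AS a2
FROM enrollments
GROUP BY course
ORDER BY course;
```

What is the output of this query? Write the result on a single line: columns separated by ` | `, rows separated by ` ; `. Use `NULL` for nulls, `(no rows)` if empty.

AR120 | 2 | 5 ; CS101 | 3 | 4 ; CS201 | 3 | 5 ; MA110 | 2 | 2

Group enrollments by course.
Per group compute: MIN(credits), MAX(credits).
  AR120: ids {1, 5, 7} → MIN(credits)=2, MAX(credits)=5
  CS101: ids {2, 6, 8} → MIN(credits)=3, MAX(credits)=4
  CS201: ids {4, 10} → MIN(credits)=3, MAX(credits)=5
  MA110: ids {3, 9} → MIN(credits)=2, MAX(credits)=2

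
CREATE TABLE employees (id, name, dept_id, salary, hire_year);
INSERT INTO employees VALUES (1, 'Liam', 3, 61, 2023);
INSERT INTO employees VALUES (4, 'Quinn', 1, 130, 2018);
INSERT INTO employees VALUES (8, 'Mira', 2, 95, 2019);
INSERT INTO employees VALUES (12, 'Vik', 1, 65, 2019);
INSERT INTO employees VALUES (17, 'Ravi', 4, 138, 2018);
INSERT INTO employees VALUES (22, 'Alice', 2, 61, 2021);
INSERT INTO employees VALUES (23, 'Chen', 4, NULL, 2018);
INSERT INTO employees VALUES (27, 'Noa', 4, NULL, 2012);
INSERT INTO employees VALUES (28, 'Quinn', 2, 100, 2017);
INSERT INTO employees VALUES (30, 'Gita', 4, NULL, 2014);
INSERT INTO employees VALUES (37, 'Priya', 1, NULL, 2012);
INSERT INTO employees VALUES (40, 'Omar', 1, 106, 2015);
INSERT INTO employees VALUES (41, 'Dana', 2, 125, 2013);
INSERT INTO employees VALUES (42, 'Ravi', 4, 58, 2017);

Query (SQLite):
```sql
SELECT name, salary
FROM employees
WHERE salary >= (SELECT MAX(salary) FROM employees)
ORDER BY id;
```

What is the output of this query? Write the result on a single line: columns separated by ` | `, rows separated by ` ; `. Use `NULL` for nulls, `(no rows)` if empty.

Scalar subquery: MAX(salary) over all employees rows = 138.
Keep rows where salary >= that value.

Ravi | 138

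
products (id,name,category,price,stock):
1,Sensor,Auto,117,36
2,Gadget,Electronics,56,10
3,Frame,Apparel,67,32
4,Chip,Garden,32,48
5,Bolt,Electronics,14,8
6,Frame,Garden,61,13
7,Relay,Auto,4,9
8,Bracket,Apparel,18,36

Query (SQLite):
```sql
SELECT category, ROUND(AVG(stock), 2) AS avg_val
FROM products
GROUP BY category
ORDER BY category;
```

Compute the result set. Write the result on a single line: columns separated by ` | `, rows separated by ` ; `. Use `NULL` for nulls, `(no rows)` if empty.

Apparel | 34 ; Auto | 22.5 ; Electronics | 9 ; Garden | 30.5

Partition products by category; compute ROUND(AVG(stock), 2) within each group.
  Apparel: ids {3, 8} → ROUND(AVG(stock), 2)=34
  Auto: ids {1, 7} → ROUND(AVG(stock), 2)=22.5
  Electronics: ids {2, 5} → ROUND(AVG(stock), 2)=9
  Garden: ids {4, 6} → ROUND(AVG(stock), 2)=30.5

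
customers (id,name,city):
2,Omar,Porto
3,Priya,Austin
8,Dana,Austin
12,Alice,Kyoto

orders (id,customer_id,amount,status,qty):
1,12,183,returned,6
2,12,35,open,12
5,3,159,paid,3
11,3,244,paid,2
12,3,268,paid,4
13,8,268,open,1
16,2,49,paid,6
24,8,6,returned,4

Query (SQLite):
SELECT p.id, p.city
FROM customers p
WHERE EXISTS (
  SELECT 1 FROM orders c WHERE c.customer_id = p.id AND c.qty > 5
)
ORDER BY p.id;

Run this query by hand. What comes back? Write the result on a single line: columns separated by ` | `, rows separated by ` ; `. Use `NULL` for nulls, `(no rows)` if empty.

2 | Porto ; 12 | Kyoto

For each customers row, check whether any orders with matching customer_id has qty > 5.
Keep rows where that is true.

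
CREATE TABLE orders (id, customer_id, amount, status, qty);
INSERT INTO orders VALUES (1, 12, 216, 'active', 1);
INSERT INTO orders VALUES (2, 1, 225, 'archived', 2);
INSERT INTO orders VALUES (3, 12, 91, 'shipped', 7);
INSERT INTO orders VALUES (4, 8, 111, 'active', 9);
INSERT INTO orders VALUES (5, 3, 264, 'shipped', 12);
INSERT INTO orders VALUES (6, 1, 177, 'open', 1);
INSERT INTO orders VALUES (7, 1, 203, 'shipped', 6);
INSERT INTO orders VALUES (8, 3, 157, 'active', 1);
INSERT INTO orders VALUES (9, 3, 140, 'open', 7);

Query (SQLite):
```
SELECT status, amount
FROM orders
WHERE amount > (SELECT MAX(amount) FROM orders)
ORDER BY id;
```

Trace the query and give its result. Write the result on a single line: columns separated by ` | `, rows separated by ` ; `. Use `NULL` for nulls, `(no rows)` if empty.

Scalar subquery: MAX(amount) over all orders rows = 264.
Keep rows where amount > that value.

(no rows)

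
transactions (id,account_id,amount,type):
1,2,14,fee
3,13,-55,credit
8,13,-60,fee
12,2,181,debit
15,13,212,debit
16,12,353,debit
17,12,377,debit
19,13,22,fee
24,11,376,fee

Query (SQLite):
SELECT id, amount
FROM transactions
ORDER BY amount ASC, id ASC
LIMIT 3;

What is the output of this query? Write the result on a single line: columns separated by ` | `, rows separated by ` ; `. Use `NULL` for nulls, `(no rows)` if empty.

8 | -60 ; 3 | -55 ; 1 | 14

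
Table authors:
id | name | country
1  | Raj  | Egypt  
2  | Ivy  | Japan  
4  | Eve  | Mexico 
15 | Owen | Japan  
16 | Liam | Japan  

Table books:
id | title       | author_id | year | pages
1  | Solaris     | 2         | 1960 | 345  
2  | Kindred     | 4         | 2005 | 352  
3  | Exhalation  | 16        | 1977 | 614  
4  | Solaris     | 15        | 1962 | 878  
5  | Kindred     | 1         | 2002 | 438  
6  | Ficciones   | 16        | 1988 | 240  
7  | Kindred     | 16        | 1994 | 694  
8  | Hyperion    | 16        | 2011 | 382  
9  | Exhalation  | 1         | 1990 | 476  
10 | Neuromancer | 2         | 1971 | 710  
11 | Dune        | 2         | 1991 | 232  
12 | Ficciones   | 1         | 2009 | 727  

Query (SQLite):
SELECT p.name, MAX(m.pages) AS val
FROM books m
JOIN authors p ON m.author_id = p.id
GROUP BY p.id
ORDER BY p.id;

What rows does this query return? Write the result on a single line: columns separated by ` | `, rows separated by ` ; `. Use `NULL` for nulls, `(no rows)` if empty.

Join each books row to its authors via author_id.
Group joined rows by authors.id; compute MAX(m.pages) per group.
  1: ids {5, 9, 12} → MAX(m.pages)=727
  2: ids {1, 10, 11} → MAX(m.pages)=710
  4: ids {2} → MAX(m.pages)=352
  15: ids {4} → MAX(m.pages)=878
  16: ids {3, 6, 7, 8} → MAX(m.pages)=694

Raj | 727 ; Ivy | 710 ; Eve | 352 ; Owen | 878 ; Liam | 694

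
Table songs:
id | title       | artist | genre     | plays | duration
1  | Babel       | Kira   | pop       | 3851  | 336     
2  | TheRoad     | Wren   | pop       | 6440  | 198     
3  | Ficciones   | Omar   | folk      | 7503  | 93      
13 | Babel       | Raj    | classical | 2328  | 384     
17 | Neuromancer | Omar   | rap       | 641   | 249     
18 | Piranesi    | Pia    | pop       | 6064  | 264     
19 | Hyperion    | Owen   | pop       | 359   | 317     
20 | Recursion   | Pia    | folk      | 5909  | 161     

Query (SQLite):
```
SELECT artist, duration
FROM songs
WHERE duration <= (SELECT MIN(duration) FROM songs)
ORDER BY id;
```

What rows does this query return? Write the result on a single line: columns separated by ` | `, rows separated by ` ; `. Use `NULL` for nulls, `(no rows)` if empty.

Scalar subquery: MIN(duration) over all songs rows = 93.
Keep rows where duration <= that value.

Omar | 93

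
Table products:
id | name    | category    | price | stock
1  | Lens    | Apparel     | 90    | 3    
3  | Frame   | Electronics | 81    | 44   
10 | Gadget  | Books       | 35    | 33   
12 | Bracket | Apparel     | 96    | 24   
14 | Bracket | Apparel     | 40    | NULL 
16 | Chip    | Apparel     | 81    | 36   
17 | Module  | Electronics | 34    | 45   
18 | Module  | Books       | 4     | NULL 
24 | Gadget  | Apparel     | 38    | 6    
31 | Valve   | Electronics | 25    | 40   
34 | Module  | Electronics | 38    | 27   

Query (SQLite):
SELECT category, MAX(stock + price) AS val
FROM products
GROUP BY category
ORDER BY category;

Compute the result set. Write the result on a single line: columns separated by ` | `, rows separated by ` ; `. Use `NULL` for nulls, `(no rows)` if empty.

Apparel | 120 ; Books | 68 ; Electronics | 125

For each row compute stock + price.
Group by category; take MAX of the expression per group.
  Apparel: ids {1, 12, 14, 16, 24} → MAX(stock + price)=120
  Books: ids {10, 18} → MAX(stock + price)=68
  Electronics: ids {3, 17, 31, 34} → MAX(stock + price)=125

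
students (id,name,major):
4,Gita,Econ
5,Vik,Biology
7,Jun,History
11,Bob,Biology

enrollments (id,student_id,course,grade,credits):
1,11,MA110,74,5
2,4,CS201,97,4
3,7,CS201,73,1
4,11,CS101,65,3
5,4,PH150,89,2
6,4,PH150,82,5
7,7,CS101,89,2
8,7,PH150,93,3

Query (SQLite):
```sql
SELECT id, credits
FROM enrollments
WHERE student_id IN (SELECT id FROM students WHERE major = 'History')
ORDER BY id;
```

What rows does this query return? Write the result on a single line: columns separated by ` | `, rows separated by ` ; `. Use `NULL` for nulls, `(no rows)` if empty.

3 | 1 ; 7 | 2 ; 8 | 3

Inner query: students.id where major = 'History'.
Outer: keep enrollments rows whose student_id is in that set.
Inner query → {7}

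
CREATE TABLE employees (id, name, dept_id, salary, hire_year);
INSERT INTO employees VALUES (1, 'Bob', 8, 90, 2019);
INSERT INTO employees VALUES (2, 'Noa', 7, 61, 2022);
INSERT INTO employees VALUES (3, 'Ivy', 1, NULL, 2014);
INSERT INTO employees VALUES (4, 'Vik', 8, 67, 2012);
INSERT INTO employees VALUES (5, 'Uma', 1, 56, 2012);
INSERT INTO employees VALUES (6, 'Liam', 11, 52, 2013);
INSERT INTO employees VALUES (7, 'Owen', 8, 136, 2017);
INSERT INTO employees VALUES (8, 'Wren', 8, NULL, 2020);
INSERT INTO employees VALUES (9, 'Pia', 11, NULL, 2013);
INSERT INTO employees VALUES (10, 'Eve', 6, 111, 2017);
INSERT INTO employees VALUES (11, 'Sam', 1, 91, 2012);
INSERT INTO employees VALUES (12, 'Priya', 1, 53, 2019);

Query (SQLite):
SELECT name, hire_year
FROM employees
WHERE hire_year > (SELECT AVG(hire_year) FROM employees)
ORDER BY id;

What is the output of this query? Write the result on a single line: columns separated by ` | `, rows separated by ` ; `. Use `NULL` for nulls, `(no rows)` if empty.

Scalar subquery: AVG(hire_year) over all employees rows = 2015.833333 (≈; comparison uses full precision).
Keep rows where hire_year > that value.

Bob | 2019 ; Noa | 2022 ; Owen | 2017 ; Wren | 2020 ; Eve | 2017 ; Priya | 2019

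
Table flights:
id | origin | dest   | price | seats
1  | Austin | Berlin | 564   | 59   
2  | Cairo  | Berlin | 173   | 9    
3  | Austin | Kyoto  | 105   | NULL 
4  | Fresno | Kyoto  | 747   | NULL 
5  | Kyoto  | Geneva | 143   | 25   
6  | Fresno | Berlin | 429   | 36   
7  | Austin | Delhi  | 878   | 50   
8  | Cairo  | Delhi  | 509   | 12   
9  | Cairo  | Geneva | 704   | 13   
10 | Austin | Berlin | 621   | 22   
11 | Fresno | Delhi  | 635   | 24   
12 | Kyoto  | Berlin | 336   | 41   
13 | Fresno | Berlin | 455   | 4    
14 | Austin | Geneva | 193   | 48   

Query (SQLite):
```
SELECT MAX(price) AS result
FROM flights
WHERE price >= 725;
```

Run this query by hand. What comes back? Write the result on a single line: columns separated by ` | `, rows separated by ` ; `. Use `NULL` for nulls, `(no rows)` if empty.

878

Rows where price >= 725 → price values: [747, 878].
MAX of non-NULL values = 878.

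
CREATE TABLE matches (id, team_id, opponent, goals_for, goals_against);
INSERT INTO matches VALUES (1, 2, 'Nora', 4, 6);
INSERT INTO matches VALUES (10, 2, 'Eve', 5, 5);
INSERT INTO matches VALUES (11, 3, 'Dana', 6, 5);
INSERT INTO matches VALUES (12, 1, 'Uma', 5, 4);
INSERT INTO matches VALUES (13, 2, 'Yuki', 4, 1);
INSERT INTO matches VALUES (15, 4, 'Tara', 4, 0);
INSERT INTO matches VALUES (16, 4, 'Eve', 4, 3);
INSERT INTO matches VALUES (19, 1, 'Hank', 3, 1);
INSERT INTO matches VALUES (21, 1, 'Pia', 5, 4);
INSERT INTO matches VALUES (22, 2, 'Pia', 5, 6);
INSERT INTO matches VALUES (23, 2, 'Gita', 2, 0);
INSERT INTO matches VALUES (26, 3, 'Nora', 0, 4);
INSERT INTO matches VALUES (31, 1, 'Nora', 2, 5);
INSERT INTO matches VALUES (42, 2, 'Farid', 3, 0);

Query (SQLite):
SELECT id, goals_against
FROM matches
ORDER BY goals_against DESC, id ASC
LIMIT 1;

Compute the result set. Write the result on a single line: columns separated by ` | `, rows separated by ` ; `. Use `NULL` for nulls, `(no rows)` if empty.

1 | 6

Sort by goals_against desc, tiebreak id asc: (6, id=1), (6, id=22), (5, id=10), (5, id=11) …. Take first 1.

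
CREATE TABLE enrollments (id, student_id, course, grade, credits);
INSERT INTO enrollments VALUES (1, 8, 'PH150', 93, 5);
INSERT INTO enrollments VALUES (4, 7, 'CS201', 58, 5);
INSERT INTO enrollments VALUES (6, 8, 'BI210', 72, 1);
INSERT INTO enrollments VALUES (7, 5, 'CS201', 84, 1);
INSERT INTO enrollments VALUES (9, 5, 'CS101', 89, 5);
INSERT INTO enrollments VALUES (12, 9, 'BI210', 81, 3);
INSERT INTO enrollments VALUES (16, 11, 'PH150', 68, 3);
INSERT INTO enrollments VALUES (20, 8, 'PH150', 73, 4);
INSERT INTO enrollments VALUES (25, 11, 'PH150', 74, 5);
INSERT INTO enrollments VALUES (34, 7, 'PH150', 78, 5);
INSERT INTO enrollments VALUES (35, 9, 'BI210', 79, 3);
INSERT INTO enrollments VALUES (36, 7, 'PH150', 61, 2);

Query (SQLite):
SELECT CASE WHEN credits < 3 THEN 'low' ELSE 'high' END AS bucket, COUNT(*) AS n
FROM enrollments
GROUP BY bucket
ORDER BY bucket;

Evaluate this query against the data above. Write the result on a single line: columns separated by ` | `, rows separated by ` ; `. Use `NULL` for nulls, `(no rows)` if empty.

high | 9 ; low | 3

Bucket rows by credits < 3 → 'low' else 'high'; count each bucket.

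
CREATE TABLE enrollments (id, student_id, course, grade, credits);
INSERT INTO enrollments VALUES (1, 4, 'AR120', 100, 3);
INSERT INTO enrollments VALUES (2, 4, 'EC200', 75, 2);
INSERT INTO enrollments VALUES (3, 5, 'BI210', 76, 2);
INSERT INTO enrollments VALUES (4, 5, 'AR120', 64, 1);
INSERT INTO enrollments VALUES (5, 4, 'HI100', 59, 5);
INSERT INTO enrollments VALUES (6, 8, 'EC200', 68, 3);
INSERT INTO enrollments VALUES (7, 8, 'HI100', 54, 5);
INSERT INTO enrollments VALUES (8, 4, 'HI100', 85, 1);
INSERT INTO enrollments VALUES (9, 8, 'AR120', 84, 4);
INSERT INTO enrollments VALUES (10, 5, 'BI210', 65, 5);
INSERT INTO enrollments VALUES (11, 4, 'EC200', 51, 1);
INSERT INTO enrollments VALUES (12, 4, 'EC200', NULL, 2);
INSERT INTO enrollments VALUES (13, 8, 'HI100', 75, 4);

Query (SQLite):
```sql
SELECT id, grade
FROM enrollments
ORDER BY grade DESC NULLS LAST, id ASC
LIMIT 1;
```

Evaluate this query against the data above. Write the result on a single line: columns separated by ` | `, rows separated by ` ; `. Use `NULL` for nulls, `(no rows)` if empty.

Sort by grade desc, tiebreak id asc: (100, id=1), (85, id=8), (84, id=9), (76, id=3) …. Take first 1.
NULLS LAST: NULL grade rows go after all non-NULL rows (among themselves ordered by id asc).

1 | 100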